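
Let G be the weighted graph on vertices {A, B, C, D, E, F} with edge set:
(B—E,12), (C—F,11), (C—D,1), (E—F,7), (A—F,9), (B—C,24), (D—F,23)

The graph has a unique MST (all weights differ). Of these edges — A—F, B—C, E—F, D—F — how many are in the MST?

2

Kruskal: consider edges lightest-first.
C—D (1): add. Components now {A} {B} {C,D} {E} {F}
E—F (7): add. Components now {A} {B} {C,D} {E,F}
A—F (9): add. Components now {A,E,F} {B} {C,D}
C—F (11): add. Components now {A,C,D,E,F} {B}
B—E (12): add. Components now {A,B,C,D,E,F}
MST edge set: {C—D, E—F, A—F, C—F, B—E}.
Of the listed edges, {A—F, E—F} are in the MST → 2.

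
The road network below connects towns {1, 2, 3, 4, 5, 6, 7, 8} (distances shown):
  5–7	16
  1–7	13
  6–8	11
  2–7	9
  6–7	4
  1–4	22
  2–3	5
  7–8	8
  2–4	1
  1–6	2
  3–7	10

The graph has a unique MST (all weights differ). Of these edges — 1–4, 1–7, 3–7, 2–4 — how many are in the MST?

Kruskal's algorithm — process edges by increasing weight (ties by edge label):
2–4 (1): add — endpoints in different components.
1–6 (2): add — endpoints in different components.
6–7 (4): add — endpoints in different components.
2–3 (5): add — endpoints in different components.
7–8 (8): add — endpoints in different components.
2–7 (9): add — endpoints in different components.
3–7 (10): skip — 3 and 7 already connected.
6–8 (11): skip — 6 and 8 already connected.
1–7 (13): skip — 1 and 7 already connected.
5–7 (16): add — endpoints in different components.
MST edge set: {2–4, 1–6, 6–7, 2–3, 7–8, 2–7, 5–7}.
Of the listed edges, {2–4} are in the MST → 1.

1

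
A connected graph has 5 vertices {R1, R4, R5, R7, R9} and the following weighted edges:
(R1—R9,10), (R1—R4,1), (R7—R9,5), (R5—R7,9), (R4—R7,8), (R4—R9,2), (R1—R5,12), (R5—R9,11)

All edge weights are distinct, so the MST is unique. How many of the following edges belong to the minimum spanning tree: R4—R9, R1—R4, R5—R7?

3

Sort edges by weight, then run Kruskal:
R1—R4 (1): add. Components now {R1,R4} {R7} {R9} {R5}
R4—R9 (2): add. Components now {R1,R4,R9} {R7} {R5}
R7—R9 (5): add. Components now {R1,R4,R7,R9} {R5}
R4—R7 (8): skip — R7 and R4 already connected.
R5—R7 (9): add. Components now {R1,R4,R5,R7,R9}
MST edge set: {R1—R4, R4—R9, R7—R9, R5—R7}.
Of the listed edges, {R4—R9, R1—R4, R5—R7} are in the MST → 3.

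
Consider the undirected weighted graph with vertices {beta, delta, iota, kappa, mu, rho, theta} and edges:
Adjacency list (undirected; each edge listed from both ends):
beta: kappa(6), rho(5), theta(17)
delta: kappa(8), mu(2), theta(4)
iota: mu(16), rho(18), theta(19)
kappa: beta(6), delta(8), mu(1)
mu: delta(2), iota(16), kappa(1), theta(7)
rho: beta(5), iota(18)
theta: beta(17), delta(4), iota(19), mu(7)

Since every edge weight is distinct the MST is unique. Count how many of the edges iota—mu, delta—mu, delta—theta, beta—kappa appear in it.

Kruskal: consider edges lightest-first.
kappa—mu (1): add. Components now {iota} {beta} {theta} {kappa,mu} {delta} {rho}
delta—mu (2): add. Components now {iota} {beta} {theta} {delta,kappa,mu} {rho}
delta—theta (4): add. Components now {iota} {beta} {delta,kappa,mu,theta} {rho}
beta—rho (5): add. Components now {iota} {beta,rho} {delta,kappa,mu,theta}
beta—kappa (6): add. Components now {iota} {beta,delta,kappa,mu,rho,theta}
mu—theta (7): skip — theta and mu already connected.
delta—kappa (8): skip — delta and kappa already connected.
iota—mu (16): add. Components now {beta,delta,iota,kappa,mu,rho,theta}
MST edge set: {kappa—mu, delta—mu, delta—theta, beta—rho, beta—kappa, iota—mu}.
Of the listed edges, {iota—mu, delta—mu, delta—theta, beta—kappa} are in the MST → 4.

4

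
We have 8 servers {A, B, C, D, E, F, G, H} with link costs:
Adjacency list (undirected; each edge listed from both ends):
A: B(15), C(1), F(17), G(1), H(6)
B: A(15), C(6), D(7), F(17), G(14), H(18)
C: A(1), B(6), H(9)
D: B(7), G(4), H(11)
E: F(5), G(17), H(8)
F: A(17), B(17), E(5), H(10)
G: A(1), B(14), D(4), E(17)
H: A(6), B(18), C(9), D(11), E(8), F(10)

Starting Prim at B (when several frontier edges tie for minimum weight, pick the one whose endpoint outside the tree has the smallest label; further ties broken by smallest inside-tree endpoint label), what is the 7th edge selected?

Prim, starting at B.
Step 1: cheapest edge leaving the tree is B—C (6); add C.
Step 2: cheapest edge leaving the tree is A—C (1); add A.
Step 3: cheapest edge leaving the tree is A—G (1); add G.
Step 4: cheapest edge leaving the tree is D—G (4); add D.
Step 5: cheapest edge leaving the tree is A—H (6); add H.
Step 6: cheapest edge leaving the tree is E—H (8); add E.
Step 7: cheapest edge leaving the tree is E—F (5); add F.
The 7th edge added is E—F.

E-F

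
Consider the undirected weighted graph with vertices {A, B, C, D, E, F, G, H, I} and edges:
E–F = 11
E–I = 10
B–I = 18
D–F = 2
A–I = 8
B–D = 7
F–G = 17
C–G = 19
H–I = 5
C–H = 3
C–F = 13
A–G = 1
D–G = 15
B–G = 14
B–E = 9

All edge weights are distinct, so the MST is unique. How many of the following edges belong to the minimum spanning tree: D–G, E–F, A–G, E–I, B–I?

Kruskal: consider edges lightest-first.
A–G (1): add — endpoints in different components.
D–F (2): add — endpoints in different components.
C–H (3): add — endpoints in different components.
H–I (5): add — endpoints in different components.
B–D (7): add — endpoints in different components.
A–I (8): add — endpoints in different components.
B–E (9): add — endpoints in different components.
E–I (10): add — endpoints in different components.
MST edge set: {A–G, D–F, C–H, H–I, B–D, A–I, B–E, E–I}.
Of the listed edges, {A–G, E–I} are in the MST → 2.

2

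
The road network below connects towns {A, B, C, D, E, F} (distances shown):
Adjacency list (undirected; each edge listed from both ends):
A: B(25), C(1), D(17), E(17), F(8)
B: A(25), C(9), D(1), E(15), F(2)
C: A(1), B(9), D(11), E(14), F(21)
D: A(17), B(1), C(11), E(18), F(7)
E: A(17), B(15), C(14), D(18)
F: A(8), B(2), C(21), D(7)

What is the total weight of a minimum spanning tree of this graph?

Grow the tree from C using Prim:
Step 1: frontier [A C 1, B C 9, C D 11, C E 14, C F 21] → take A C (1); add A.
Step 2: frontier [A F 8, A D 17, A E 17, A B 25, B C 9, C D 11, C E 14, C F 21] → take A F (8); add F.
Step 3: frontier [A D 17, A E 17, A B 25, B C 9, C D 11, C E 14, B F 2, D F 7] → take B F (2); add B.
Step 4: frontier [A D 17, A E 17, B D 1, B E 15, C D 11, C E 14, D F 7] → take B D (1); add D.
Step 5: frontier [A E 17, B E 15, C E 14, D E 18] → take C E (14); add E.
MST edges: A C, A F, B F, B D, C E; total weight 1+8+2+1+14 = 26.

26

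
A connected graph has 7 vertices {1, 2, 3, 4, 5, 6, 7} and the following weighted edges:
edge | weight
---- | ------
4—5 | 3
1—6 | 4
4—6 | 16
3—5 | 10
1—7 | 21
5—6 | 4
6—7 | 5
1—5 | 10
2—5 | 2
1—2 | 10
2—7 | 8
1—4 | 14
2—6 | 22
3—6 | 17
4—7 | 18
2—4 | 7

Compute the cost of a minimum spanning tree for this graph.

28

Prim's algorithm from 4:
Step 1: cheapest edge leaving the tree is 4—5 (3); add 5.
Step 2: cheapest edge leaving the tree is 2—5 (2); add 2.
Step 3: cheapest edge leaving the tree is 5—6 (4); add 6.
Step 4: cheapest edge leaving the tree is 1—6 (4); add 1.
Step 5: cheapest edge leaving the tree is 6—7 (5); add 7.
Step 6: cheapest edge leaving the tree is 3—5 (10); add 3.
MST edges: 4—5, 2—5, 5—6, 1—6, 6—7, 3—5; total weight 3+2+4+4+5+10 = 28.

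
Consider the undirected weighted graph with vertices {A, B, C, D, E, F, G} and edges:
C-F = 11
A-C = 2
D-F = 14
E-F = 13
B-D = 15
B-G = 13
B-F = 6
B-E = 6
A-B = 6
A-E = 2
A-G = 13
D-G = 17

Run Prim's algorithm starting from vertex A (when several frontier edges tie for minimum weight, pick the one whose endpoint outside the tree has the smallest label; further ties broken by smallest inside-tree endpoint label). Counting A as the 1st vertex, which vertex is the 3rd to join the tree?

E

Grow the tree from A using Prim:
Step 1: cheapest edge leaving the tree is A-C (2); add C.
Step 2: cheapest edge leaving the tree is A-E (2); add E.
Step 3: cheapest edge leaving the tree is A-B (6); add B.
Step 4: cheapest edge leaving the tree is B-F (6); add F.
Step 5: cheapest edge leaving the tree is A-G (13); add G.
Step 6: cheapest edge leaving the tree is D-F (14); add D.
Vertex order: A, C, E, B, F, G, D. The 3rd vertex is E.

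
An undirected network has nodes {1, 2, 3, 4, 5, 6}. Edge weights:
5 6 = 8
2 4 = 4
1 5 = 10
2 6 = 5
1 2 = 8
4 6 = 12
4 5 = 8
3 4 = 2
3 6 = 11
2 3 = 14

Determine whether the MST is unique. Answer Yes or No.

Kruskal: consider edges lightest-first.
3 4 (2): add — endpoints in different components.
2 4 (4): add — endpoints in different components.
2 6 (5): add — endpoints in different components.
1 2 (8): add — endpoints in different components.
4 5 (8): add — endpoints in different components.
Non-tree edge 5 6 has weight 8, equal to the heaviest edge on its tree cycle — swapping gives another MST of the same weight. Not unique.

No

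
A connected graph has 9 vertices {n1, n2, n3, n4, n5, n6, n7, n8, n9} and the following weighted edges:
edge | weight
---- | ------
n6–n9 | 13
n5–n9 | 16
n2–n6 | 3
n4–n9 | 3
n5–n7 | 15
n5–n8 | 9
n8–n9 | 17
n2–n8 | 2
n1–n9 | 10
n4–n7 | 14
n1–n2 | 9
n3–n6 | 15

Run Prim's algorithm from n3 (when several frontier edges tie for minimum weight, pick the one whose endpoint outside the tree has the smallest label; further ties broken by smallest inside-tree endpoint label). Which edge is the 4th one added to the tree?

Prim's algorithm from n3:
Step 1: frontier [n3–n6 15] → take n3–n6 (15); add n6.
Step 2: frontier [n2–n6 3, n6–n9 13] → take n2–n6 (3); add n2.
Step 3: frontier [n2–n8 2, n1–n2 9, n6–n9 13] → take n2–n8 (2); add n8.
Step 4: frontier [n1–n2 9, n6–n9 13, n5–n8 9, n8–n9 17] → take n1–n2 (9); add n1.
Step 5: frontier [n1–n9 10, n6–n9 13, n5–n8 9, n8–n9 17] → take n5–n8 (9); add n5.
Step 6: frontier [n1–n9 10, n5–n7 15, n5–n9 16, n6–n9 13, n8–n9 17] → take n1–n9 (10); add n9.
Step 7: frontier [n5–n7 15, n4–n9 3] → take n4–n9 (3); add n4.
Step 8: frontier [n4–n7 14, n5–n7 15] → take n4–n7 (14); add n7.
The 4th edge added is n1–n2.

n1-n2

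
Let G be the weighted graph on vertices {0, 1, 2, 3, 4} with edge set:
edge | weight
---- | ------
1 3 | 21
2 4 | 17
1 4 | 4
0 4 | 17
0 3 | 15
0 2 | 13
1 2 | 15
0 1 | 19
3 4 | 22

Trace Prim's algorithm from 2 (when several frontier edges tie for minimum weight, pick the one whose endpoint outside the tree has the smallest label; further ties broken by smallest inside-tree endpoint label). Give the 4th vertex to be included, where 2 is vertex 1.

4

Prim's algorithm from 2:
Step 1: frontier [0 2 13, 1 2 15, 2 4 17] → take 0 2 (13); add 0.
Step 2: frontier [0 3 15, 0 4 17, 0 1 19, 1 2 15, 2 4 17] → take 1 2 (15); add 1.
Step 3: frontier [0 3 15, 0 4 17, 1 4 4, 1 3 21, 2 4 17] → take 1 4 (4); add 4.
Step 4: frontier [0 3 15, 1 3 21, 3 4 22] → take 0 3 (15); add 3.
Vertex order: 2, 0, 1, 4, 3. The 4th vertex is 4.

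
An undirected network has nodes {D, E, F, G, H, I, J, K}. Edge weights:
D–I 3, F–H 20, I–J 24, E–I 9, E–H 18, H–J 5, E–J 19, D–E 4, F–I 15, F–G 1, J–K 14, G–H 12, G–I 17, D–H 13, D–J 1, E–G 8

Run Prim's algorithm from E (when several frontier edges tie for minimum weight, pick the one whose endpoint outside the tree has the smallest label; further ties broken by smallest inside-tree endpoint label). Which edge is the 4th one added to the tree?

Grow the tree from E using Prim:
Step 1: cheapest edge leaving the tree is D–E (4); add D.
Step 2: cheapest edge leaving the tree is D–J (1); add J.
Step 3: cheapest edge leaving the tree is D–I (3); add I.
Step 4: cheapest edge leaving the tree is H–J (5); add H.
Step 5: cheapest edge leaving the tree is E–G (8); add G.
Step 6: cheapest edge leaving the tree is F–G (1); add F.
Step 7: cheapest edge leaving the tree is J–K (14); add K.
The 4th edge added is H–J.

H-J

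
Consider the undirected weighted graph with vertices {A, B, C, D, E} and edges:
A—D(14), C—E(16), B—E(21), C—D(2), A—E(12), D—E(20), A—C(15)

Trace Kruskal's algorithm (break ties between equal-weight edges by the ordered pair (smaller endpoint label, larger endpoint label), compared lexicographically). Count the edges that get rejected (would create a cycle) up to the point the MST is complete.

Sort edges by weight, then run Kruskal:
C—D (2): add. Components now {A} {B} {C,D} {E}
A—E (12): add. Components now {A,E} {B} {C,D}
A—D (14): add. Components now {A,C,D,E} {B}
A—C (15): skip — A and C already connected.
C—E (16): skip — C and E already connected.
D—E (20): skip — D and E already connected.
B—E (21): add. Components now {A,B,C,D,E}
Edges rejected before the tree was complete: 3.

3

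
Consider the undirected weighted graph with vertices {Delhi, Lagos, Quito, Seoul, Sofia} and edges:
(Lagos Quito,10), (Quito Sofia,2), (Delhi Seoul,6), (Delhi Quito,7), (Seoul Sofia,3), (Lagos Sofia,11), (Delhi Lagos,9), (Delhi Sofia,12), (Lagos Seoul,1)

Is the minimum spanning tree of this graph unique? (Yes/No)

Yes

Kruskal's algorithm — process edges by increasing weight (ties by edge label):
Lagos Seoul (1): add — endpoints in different components.
Quito Sofia (2): add — endpoints in different components.
Seoul Sofia (3): add — endpoints in different components.
Delhi Seoul (6): add — endpoints in different components.
Every non-tree edge has weight strictly greater than the heaviest edge on the tree path between its endpoints, so the MST is unique.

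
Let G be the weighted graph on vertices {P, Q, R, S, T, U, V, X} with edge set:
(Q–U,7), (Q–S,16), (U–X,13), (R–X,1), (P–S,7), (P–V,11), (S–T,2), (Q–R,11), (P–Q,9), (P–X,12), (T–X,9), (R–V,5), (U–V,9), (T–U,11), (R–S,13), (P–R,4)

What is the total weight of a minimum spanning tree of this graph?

35

Kruskal's algorithm — process edges by increasing weight (ties by edge label):
R–X (1): add — endpoints in different components.
S–T (2): add — endpoints in different components.
P–R (4): add — endpoints in different components.
R–V (5): add — endpoints in different components.
P–S (7): add — endpoints in different components.
Q–U (7): add — endpoints in different components.
P–Q (9): add — endpoints in different components.
MST edges: R–X, S–T, P–R, R–V, P–S, Q–U, P–Q; total weight 1+2+4+5+7+7+9 = 35.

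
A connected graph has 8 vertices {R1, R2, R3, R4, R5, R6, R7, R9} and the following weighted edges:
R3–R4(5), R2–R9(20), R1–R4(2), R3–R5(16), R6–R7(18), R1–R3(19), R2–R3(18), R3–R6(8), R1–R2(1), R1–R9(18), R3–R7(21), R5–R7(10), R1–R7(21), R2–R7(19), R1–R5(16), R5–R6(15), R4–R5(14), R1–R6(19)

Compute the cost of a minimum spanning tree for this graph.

58

Prim's algorithm from R7:
Step 1: cheapest edge leaving the tree is R5–R7 (10); add R5.
Step 2: cheapest edge leaving the tree is R4–R5 (14); add R4.
Step 3: cheapest edge leaving the tree is R1–R4 (2); add R1.
Step 4: cheapest edge leaving the tree is R1–R2 (1); add R2.
Step 5: cheapest edge leaving the tree is R3–R4 (5); add R3.
Step 6: cheapest edge leaving the tree is R3–R6 (8); add R6.
Step 7: cheapest edge leaving the tree is R1–R9 (18); add R9.
MST edges: R5–R7, R4–R5, R1–R4, R1–R2, R3–R4, R3–R6, R1–R9; total weight 10+14+2+1+5+8+18 = 58.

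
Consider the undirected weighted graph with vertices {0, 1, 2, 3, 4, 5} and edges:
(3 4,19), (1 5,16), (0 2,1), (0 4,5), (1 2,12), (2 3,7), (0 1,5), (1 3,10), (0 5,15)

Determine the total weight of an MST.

33

Prim, starting at 2.
Step 1: cheapest edge leaving the tree is 0 2 (1); add 0.
Step 2: cheapest edge leaving the tree is 0 1 (5); add 1.
Step 3: cheapest edge leaving the tree is 0 4 (5); add 4.
Step 4: cheapest edge leaving the tree is 2 3 (7); add 3.
Step 5: cheapest edge leaving the tree is 0 5 (15); add 5.
MST edges: 0 2, 0 1, 0 4, 2 3, 0 5; total weight 1+5+5+7+15 = 33.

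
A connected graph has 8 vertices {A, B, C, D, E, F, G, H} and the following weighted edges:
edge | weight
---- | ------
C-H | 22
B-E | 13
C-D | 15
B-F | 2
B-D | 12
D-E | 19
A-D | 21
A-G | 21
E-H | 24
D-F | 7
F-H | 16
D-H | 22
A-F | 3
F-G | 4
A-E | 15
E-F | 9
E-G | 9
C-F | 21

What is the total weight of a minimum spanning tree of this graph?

56

Kruskal: consider edges lightest-first.
B-F (2): add — endpoints in different components.
A-F (3): add — endpoints in different components.
F-G (4): add — endpoints in different components.
D-F (7): add — endpoints in different components.
E-F (9): add — endpoints in different components.
E-G (9): skip — E and G already connected.
B-D (12): skip — B and D already connected.
B-E (13): skip — B and E already connected.
A-E (15): skip — A and E already connected.
C-D (15): add — endpoints in different components.
F-H (16): add — endpoints in different components.
MST edges: B-F, A-F, F-G, D-F, E-F, C-D, F-H; total weight 2+3+4+7+9+15+16 = 56.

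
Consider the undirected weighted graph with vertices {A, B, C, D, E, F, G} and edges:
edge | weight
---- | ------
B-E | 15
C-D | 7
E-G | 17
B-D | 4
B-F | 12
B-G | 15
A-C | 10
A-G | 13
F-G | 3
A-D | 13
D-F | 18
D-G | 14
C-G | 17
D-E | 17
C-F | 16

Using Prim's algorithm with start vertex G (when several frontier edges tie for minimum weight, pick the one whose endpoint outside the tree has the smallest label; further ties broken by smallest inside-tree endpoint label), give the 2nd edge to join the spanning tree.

B-F

Grow the tree from G using Prim:
Step 1: cheapest edge leaving the tree is F-G (3); add F.
Step 2: cheapest edge leaving the tree is B-F (12); add B.
Step 3: cheapest edge leaving the tree is B-D (4); add D.
Step 4: cheapest edge leaving the tree is C-D (7); add C.
Step 5: cheapest edge leaving the tree is A-C (10); add A.
Step 6: cheapest edge leaving the tree is B-E (15); add E.
The 2nd edge added is B-F.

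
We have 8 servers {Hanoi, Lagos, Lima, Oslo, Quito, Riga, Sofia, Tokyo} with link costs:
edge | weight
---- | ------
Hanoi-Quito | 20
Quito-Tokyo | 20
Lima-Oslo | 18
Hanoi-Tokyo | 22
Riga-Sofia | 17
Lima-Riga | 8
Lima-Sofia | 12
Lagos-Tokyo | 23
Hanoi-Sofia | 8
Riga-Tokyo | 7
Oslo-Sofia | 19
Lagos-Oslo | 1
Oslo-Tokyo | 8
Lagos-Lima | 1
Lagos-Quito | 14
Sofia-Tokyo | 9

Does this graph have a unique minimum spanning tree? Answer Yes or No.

Kruskal: consider edges lightest-first.
Lagos-Lima (1): add — endpoints in different components.
Lagos-Oslo (1): add — endpoints in different components.
Riga-Tokyo (7): add — endpoints in different components.
Hanoi-Sofia (8): add — endpoints in different components.
Lima-Riga (8): add — endpoints in different components.
Oslo-Tokyo (8): skip — Tokyo and Oslo already connected.
Sofia-Tokyo (9): add — endpoints in different components.
Lima-Sofia (12): skip — Sofia and Lima already connected.
Lagos-Quito (14): add — endpoints in different components.
Non-tree edge Oslo-Tokyo has weight 8, equal to the heaviest edge on its tree cycle — swapping gives another MST of the same weight. Not unique.

No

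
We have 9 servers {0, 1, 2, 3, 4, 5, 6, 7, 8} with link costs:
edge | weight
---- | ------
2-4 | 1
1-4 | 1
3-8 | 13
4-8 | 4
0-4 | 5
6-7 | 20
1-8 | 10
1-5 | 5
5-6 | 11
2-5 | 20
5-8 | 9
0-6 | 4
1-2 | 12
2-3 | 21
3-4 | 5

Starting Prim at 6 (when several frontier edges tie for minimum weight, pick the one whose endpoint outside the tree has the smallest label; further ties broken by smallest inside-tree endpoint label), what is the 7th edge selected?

1-5

Prim, starting at 6.
Step 1: cheapest edge leaving the tree is 0-6 (4); add 0.
Step 2: cheapest edge leaving the tree is 0-4 (5); add 4.
Step 3: cheapest edge leaving the tree is 1-4 (1); add 1.
Step 4: cheapest edge leaving the tree is 2-4 (1); add 2.
Step 5: cheapest edge leaving the tree is 4-8 (4); add 8.
Step 6: cheapest edge leaving the tree is 3-4 (5); add 3.
Step 7: cheapest edge leaving the tree is 1-5 (5); add 5.
Step 8: cheapest edge leaving the tree is 6-7 (20); add 7.
The 7th edge added is 1-5.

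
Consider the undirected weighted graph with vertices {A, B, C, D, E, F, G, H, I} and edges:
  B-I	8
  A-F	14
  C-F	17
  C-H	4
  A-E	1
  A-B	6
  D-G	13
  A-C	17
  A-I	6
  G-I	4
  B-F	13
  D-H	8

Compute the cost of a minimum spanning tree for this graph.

Prim's algorithm from H:
Step 1: cheapest edge leaving the tree is C-H (4); add C.
Step 2: cheapest edge leaving the tree is D-H (8); add D.
Step 3: cheapest edge leaving the tree is D-G (13); add G.
Step 4: cheapest edge leaving the tree is G-I (4); add I.
Step 5: cheapest edge leaving the tree is A-I (6); add A.
Step 6: cheapest edge leaving the tree is A-E (1); add E.
Step 7: cheapest edge leaving the tree is A-B (6); add B.
Step 8: cheapest edge leaving the tree is B-F (13); add F.
MST edges: C-H, D-H, D-G, G-I, A-I, A-E, A-B, B-F; total weight 4+8+13+4+6+1+6+13 = 55.

55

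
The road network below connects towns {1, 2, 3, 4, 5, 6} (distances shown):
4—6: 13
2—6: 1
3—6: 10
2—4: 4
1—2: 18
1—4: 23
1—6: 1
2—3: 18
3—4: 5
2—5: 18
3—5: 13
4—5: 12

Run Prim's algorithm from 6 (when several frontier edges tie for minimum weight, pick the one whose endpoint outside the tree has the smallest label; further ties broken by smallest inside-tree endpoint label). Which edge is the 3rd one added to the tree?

2-4

Grow the tree from 6 using Prim:
Step 1: frontier [1—6 1, 2—6 1, 3—6 10, 4—6 13] → take 1—6 (1); add 1.
Step 2: frontier [1—2 18, 1—4 23, 2—6 1, 3—6 10, 4—6 13] → take 2—6 (1); add 2.
Step 3: frontier [1—4 23, 2—4 4, 2—3 18, 2—5 18, 3—6 10, 4—6 13] → take 2—4 (4); add 4.
Step 4: frontier [2—3 18, 2—5 18, 3—4 5, 4—5 12, 3—6 10] → take 3—4 (5); add 3.
Step 5: frontier [2—5 18, 3—5 13, 4—5 12] → take 4—5 (12); add 5.
The 3rd edge added is 2—4.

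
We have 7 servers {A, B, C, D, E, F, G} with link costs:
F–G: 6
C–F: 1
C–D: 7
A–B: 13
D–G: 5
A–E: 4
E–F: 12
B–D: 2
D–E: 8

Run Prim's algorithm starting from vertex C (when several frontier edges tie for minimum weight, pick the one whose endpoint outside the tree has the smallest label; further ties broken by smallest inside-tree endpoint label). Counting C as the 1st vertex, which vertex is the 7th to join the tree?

A

Grow the tree from C using Prim:
Step 1: cheapest edge leaving the tree is C–F (1); add F.
Step 2: cheapest edge leaving the tree is F–G (6); add G.
Step 3: cheapest edge leaving the tree is D–G (5); add D.
Step 4: cheapest edge leaving the tree is B–D (2); add B.
Step 5: cheapest edge leaving the tree is D–E (8); add E.
Step 6: cheapest edge leaving the tree is A–E (4); add A.
Vertex order: C, F, G, D, B, E, A. The 7th vertex is A.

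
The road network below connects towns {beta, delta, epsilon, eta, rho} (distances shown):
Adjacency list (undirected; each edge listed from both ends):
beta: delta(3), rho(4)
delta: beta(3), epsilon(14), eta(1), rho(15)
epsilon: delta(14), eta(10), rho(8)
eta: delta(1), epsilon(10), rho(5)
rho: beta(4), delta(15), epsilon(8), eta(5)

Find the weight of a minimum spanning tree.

16

Sort edges by weight, then run Kruskal:
delta eta (1): add. Components now {epsilon} {delta,eta} {beta} {rho}
beta delta (3): add. Components now {epsilon} {beta,delta,eta} {rho}
beta rho (4): add. Components now {epsilon} {beta,delta,eta,rho}
eta rho (5): skip — eta and rho already connected.
epsilon rho (8): add. Components now {beta,delta,epsilon,eta,rho}
MST edges: delta eta, beta delta, beta rho, epsilon rho; total weight 1+3+4+8 = 16.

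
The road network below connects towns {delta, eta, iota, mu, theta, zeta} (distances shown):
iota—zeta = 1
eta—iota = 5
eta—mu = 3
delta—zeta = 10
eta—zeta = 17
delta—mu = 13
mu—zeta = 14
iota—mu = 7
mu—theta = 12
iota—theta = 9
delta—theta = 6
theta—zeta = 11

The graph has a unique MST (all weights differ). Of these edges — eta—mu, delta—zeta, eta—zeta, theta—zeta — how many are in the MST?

Kruskal: consider edges lightest-first.
iota—zeta (1): add. Components now {mu} {delta} {iota,zeta} {eta} {theta}
eta—mu (3): add. Components now {eta,mu} {delta} {iota,zeta} {theta}
eta—iota (5): add. Components now {eta,iota,mu,zeta} {delta} {theta}
delta—theta (6): add. Components now {eta,iota,mu,zeta} {delta,theta}
iota—mu (7): skip — mu and iota already connected.
iota—theta (9): add. Components now {delta,eta,iota,mu,theta,zeta}
MST edge set: {iota—zeta, eta—mu, eta—iota, delta—theta, iota—theta}.
Of the listed edges, {eta—mu} are in the MST → 1.

1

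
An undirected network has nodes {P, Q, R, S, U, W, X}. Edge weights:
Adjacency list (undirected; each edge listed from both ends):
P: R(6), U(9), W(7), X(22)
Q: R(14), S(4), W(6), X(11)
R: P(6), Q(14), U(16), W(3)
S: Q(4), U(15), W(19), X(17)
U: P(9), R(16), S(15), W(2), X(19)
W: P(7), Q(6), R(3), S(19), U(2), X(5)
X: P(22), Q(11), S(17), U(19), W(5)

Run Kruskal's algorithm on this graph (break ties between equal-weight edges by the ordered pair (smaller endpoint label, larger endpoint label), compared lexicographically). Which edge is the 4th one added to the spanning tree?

W-X

Sort edges by weight, then run Kruskal:
U-W (2): add — endpoints in different components.
R-W (3): add — endpoints in different components.
Q-S (4): add — endpoints in different components.
W-X (5): add — endpoints in different components.
P-R (6): add — endpoints in different components.
Q-W (6): add — endpoints in different components.
The 4th edge added is W-X.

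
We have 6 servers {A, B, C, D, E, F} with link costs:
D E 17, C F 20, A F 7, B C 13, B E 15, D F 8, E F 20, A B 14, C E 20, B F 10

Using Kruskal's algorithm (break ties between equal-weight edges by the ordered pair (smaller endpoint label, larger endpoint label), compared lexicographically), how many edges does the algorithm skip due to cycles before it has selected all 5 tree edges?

1

Sort edges by weight, then run Kruskal:
A F (7): add — endpoints in different components.
D F (8): add — endpoints in different components.
B F (10): add — endpoints in different components.
B C (13): add — endpoints in different components.
A B (14): skip — A and B already connected.
B E (15): add — endpoints in different components.
Edges rejected before the tree was complete: 1.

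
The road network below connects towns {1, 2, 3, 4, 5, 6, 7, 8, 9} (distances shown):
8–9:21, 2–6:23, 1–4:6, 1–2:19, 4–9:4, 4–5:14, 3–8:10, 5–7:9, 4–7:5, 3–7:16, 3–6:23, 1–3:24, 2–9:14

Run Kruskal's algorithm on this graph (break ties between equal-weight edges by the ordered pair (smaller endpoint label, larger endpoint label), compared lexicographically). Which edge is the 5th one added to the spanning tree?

3-8

Kruskal's algorithm — process edges by increasing weight (ties by edge label):
4–9 (4): add — endpoints in different components.
4–7 (5): add — endpoints in different components.
1–4 (6): add — endpoints in different components.
5–7 (9): add — endpoints in different components.
3–8 (10): add — endpoints in different components.
2–9 (14): add — endpoints in different components.
4–5 (14): skip — 4 and 5 already connected.
3–7 (16): add — endpoints in different components.
1–2 (19): skip — 1 and 2 already connected.
8–9 (21): skip — 8 and 9 already connected.
2–6 (23): add — endpoints in different components.
The 5th edge added is 3–8.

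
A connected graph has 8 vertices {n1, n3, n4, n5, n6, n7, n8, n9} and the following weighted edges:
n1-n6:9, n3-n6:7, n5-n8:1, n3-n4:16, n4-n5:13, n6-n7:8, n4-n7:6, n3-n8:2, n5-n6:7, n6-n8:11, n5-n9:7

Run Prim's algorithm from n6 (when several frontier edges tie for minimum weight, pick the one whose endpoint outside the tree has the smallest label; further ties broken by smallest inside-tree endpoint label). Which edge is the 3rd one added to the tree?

n5-n8

Prim, starting at n6.
Step 1: frontier [n3-n6 7, n5-n6 7, n6-n7 8, n1-n6 9, n6-n8 11] → take n3-n6 (7); add n3.
Step 2: frontier [n3-n8 2, n3-n4 16, n5-n6 7, n6-n7 8, n1-n6 9, n6-n8 11] → take n3-n8 (2); add n8.
Step 3: frontier [n3-n4 16, n5-n6 7, n6-n7 8, n1-n6 9, n5-n8 1] → take n5-n8 (1); add n5.
Step 4: frontier [n3-n4 16, n5-n9 7, n4-n5 13, n6-n7 8, n1-n6 9] → take n5-n9 (7); add n9.
Step 5: frontier [n3-n4 16, n4-n5 13, n6-n7 8, n1-n6 9] → take n6-n7 (8); add n7.
Step 6: frontier [n3-n4 16, n4-n5 13, n1-n6 9, n4-n7 6] → take n4-n7 (6); add n4.
Step 7: frontier [n1-n6 9] → take n1-n6 (9); add n1.
The 3rd edge added is n5-n8.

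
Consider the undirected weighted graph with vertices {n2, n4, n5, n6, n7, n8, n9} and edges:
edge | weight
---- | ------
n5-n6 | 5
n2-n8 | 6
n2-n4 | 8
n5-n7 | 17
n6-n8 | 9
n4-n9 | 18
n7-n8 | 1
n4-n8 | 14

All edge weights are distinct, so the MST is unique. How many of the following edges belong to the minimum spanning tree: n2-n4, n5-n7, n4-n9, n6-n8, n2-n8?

Kruskal: consider edges lightest-first.
n7-n8 (1): add — endpoints in different components.
n5-n6 (5): add — endpoints in different components.
n2-n8 (6): add — endpoints in different components.
n2-n4 (8): add — endpoints in different components.
n6-n8 (9): add — endpoints in different components.
n4-n8 (14): skip — n4 and n8 already connected.
n5-n7 (17): skip — n5 and n7 already connected.
n4-n9 (18): add — endpoints in different components.
MST edge set: {n7-n8, n5-n6, n2-n8, n2-n4, n6-n8, n4-n9}.
Of the listed edges, {n2-n4, n4-n9, n6-n8, n2-n8} are in the MST → 4.

4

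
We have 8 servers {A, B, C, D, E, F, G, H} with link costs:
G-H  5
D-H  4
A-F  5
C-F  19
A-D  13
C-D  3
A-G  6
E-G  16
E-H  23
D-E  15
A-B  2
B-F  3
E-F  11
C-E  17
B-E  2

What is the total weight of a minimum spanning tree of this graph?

25

Prim, starting at G.
Step 1: cheapest edge leaving the tree is G-H (5); add H.
Step 2: cheapest edge leaving the tree is D-H (4); add D.
Step 3: cheapest edge leaving the tree is C-D (3); add C.
Step 4: cheapest edge leaving the tree is A-G (6); add A.
Step 5: cheapest edge leaving the tree is A-B (2); add B.
Step 6: cheapest edge leaving the tree is B-E (2); add E.
Step 7: cheapest edge leaving the tree is B-F (3); add F.
MST edges: G-H, D-H, C-D, A-G, A-B, B-E, B-F; total weight 5+4+3+6+2+2+3 = 25.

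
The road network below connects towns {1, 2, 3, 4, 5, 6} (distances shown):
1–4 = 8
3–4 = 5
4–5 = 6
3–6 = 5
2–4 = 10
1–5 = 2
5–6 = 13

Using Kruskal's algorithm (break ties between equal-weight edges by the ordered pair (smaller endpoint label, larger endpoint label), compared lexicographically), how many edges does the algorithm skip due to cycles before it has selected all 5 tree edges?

Kruskal's algorithm — process edges by increasing weight (ties by edge label):
1–5 (2): add. Components now {1,5} {2} {3} {4} {6}
3–4 (5): add. Components now {1,5} {2} {3,4} {6}
3–6 (5): add. Components now {1,5} {2} {3,4,6}
4–5 (6): add. Components now {1,3,4,5,6} {2}
1–4 (8): skip — 1 and 4 already connected.
2–4 (10): add. Components now {1,2,3,4,5,6}
Edges rejected before the tree was complete: 1.

1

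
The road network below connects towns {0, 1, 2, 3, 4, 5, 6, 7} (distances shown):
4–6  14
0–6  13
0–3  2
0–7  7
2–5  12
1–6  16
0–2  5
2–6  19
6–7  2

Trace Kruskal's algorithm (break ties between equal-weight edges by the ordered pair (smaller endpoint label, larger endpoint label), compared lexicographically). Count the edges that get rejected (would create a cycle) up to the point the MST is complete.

1

Kruskal: consider edges lightest-first.
0–3 (2): add — endpoints in different components.
6–7 (2): add — endpoints in different components.
0–2 (5): add — endpoints in different components.
0–7 (7): add — endpoints in different components.
2–5 (12): add — endpoints in different components.
0–6 (13): skip — 0 and 6 already connected.
4–6 (14): add — endpoints in different components.
1–6 (16): add — endpoints in different components.
Edges rejected before the tree was complete: 1.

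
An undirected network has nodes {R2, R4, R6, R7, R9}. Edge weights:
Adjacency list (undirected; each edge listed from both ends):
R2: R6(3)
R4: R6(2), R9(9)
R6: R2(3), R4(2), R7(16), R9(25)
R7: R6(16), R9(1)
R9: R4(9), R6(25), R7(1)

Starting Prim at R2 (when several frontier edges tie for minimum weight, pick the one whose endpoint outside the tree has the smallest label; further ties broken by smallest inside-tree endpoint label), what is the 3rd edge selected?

Prim, starting at R2.
Step 1: cheapest edge leaving the tree is R2 R6 (3); add R6.
Step 2: cheapest edge leaving the tree is R4 R6 (2); add R4.
Step 3: cheapest edge leaving the tree is R4 R9 (9); add R9.
Step 4: cheapest edge leaving the tree is R7 R9 (1); add R7.
The 3rd edge added is R4 R9.

R4-R9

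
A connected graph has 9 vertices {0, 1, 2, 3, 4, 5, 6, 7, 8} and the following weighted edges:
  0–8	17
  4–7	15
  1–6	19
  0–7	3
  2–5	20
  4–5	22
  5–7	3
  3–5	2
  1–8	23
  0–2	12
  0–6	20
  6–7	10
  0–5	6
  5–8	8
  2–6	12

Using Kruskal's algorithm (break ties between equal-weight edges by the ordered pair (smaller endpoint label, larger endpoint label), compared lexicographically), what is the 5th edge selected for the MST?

6-7

Kruskal's algorithm — process edges by increasing weight (ties by edge label):
3–5 (2): add — endpoints in different components.
0–7 (3): add — endpoints in different components.
5–7 (3): add — endpoints in different components.
0–5 (6): skip — 0 and 5 already connected.
5–8 (8): add — endpoints in different components.
6–7 (10): add — endpoints in different components.
0–2 (12): add — endpoints in different components.
2–6 (12): skip — 2 and 6 already connected.
4–7 (15): add — endpoints in different components.
0–8 (17): skip — 0 and 8 already connected.
1–6 (19): add — endpoints in different components.
The 5th edge added is 6–7.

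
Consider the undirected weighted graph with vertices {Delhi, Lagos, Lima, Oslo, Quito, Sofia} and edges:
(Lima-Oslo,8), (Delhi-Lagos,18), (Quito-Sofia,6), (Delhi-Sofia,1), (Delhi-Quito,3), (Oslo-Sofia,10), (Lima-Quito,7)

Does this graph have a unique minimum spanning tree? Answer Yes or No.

Yes

Sort edges by weight, then run Kruskal:
Delhi-Sofia (1): add. Components now {Delhi,Sofia} {Quito} {Oslo} {Lima} {Lagos}
Delhi-Quito (3): add. Components now {Delhi,Quito,Sofia} {Oslo} {Lima} {Lagos}
Quito-Sofia (6): skip — Quito and Sofia already connected.
Lima-Quito (7): add. Components now {Delhi,Lima,Quito,Sofia} {Oslo} {Lagos}
Lima-Oslo (8): add. Components now {Delhi,Lima,Oslo,Quito,Sofia} {Lagos}
Oslo-Sofia (10): skip — Sofia and Oslo already connected.
Delhi-Lagos (18): add. Components now {Delhi,Lagos,Lima,Oslo,Quito,Sofia}
Every non-tree edge has weight strictly greater than the heaviest edge on the tree path between its endpoints, so the MST is unique.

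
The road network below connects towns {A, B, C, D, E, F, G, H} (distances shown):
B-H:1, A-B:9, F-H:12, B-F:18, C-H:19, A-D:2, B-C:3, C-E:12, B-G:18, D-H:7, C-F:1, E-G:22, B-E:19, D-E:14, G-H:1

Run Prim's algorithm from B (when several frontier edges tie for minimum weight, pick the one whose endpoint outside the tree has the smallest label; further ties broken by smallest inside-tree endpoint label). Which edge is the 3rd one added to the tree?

B-C

Prim's algorithm from B:
Step 1: cheapest edge leaving the tree is B-H (1); add H.
Step 2: cheapest edge leaving the tree is G-H (1); add G.
Step 3: cheapest edge leaving the tree is B-C (3); add C.
Step 4: cheapest edge leaving the tree is C-F (1); add F.
Step 5: cheapest edge leaving the tree is D-H (7); add D.
Step 6: cheapest edge leaving the tree is A-D (2); add A.
Step 7: cheapest edge leaving the tree is C-E (12); add E.
The 3rd edge added is B-C.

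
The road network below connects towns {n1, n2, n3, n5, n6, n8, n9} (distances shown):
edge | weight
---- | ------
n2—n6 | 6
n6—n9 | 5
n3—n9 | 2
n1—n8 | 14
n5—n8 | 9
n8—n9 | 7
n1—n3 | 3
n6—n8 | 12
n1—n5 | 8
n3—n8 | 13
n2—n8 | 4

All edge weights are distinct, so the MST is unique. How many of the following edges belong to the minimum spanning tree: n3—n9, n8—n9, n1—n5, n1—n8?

2

Kruskal's algorithm — process edges by increasing weight (ties by edge label):
n3—n9 (2): add. Components now {n5} {n3,n9} {n1} {n8} {n2} {n6}
n1—n3 (3): add. Components now {n5} {n1,n3,n9} {n8} {n2} {n6}
n2—n8 (4): add. Components now {n5} {n1,n3,n9} {n2,n8} {n6}
n6—n9 (5): add. Components now {n5} {n1,n3,n6,n9} {n2,n8}
n2—n6 (6): add. Components now {n5} {n1,n2,n3,n6,n8,n9}
n8—n9 (7): skip — n9 and n8 already connected.
n1—n5 (8): add. Components now {n1,n2,n3,n5,n6,n8,n9}
MST edge set: {n3—n9, n1—n3, n2—n8, n6—n9, n2—n6, n1—n5}.
Of the listed edges, {n3—n9, n1—n5} are in the MST → 2.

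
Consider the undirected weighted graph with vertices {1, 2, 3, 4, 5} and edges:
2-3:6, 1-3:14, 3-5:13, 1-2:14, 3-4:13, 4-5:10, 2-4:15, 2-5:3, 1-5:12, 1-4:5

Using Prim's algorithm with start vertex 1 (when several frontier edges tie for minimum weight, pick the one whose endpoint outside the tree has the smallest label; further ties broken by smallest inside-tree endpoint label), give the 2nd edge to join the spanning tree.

4-5

Prim, starting at 1.
Step 1: frontier [1-4 5, 1-5 12, 1-2 14, 1-3 14] → take 1-4 (5); add 4.
Step 2: frontier [1-5 12, 1-2 14, 1-3 14, 4-5 10, 3-4 13, 2-4 15] → take 4-5 (10); add 5.
Step 3: frontier [1-2 14, 1-3 14, 3-4 13, 2-4 15, 2-5 3, 3-5 13] → take 2-5 (3); add 2.
Step 4: frontier [1-3 14, 2-3 6, 3-4 13, 3-5 13] → take 2-3 (6); add 3.
The 2nd edge added is 4-5.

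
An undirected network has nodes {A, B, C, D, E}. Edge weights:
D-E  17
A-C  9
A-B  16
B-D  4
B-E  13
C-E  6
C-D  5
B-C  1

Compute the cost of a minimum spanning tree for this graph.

Prim's algorithm from C:
Step 1: cheapest edge leaving the tree is B-C (1); add B.
Step 2: cheapest edge leaving the tree is B-D (4); add D.
Step 3: cheapest edge leaving the tree is C-E (6); add E.
Step 4: cheapest edge leaving the tree is A-C (9); add A.
MST edges: B-C, B-D, C-E, A-C; total weight 1+4+6+9 = 20.

20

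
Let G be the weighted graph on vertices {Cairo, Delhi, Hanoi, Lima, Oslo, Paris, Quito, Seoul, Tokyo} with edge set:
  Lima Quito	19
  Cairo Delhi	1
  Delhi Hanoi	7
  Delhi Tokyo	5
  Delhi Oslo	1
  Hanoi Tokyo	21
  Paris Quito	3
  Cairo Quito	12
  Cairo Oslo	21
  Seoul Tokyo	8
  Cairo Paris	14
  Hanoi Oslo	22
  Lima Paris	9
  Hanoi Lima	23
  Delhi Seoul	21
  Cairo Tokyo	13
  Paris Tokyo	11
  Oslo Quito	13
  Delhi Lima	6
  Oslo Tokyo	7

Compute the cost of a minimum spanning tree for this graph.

40

Grow the tree from Lima using Prim:
Step 1: cheapest edge leaving the tree is Delhi Lima (6); add Delhi.
Step 2: cheapest edge leaving the tree is Cairo Delhi (1); add Cairo.
Step 3: cheapest edge leaving the tree is Delhi Oslo (1); add Oslo.
Step 4: cheapest edge leaving the tree is Delhi Tokyo (5); add Tokyo.
Step 5: cheapest edge leaving the tree is Delhi Hanoi (7); add Hanoi.
Step 6: cheapest edge leaving the tree is Seoul Tokyo (8); add Seoul.
Step 7: cheapest edge leaving the tree is Lima Paris (9); add Paris.
Step 8: cheapest edge leaving the tree is Paris Quito (3); add Quito.
MST edges: Delhi Lima, Cairo Delhi, Delhi Oslo, Delhi Tokyo, Delhi Hanoi, Seoul Tokyo, Lima Paris, Paris Quito; total weight 6+1+1+5+7+8+9+3 = 40.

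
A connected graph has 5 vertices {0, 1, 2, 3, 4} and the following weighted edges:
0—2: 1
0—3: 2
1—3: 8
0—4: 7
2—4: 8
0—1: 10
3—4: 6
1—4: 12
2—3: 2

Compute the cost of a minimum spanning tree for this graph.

Prim, starting at 1.
Step 1: frontier [1—3 8, 0—1 10, 1—4 12] → take 1—3 (8); add 3.
Step 2: frontier [0—1 10, 1—4 12, 0—3 2, 2—3 2, 3—4 6] → take 0—3 (2); add 0.
Step 3: frontier [0—2 1, 0—4 7, 1—4 12, 2—3 2, 3—4 6] → take 0—2 (1); add 2.
Step 4: frontier [0—4 7, 1—4 12, 2—4 8, 3—4 6] → take 3—4 (6); add 4.
MST edges: 1—3, 0—3, 0—2, 3—4; total weight 8+2+1+6 = 17.

17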